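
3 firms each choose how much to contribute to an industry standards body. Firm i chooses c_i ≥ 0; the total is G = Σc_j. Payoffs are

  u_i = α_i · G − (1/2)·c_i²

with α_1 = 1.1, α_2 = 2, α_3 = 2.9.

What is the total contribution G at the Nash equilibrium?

6

Firm i's FOC: ∂u_i/∂c_i = α_i − c_i = 0, so c_i* = α_i.
NE contributions = (1.1, 2, 2.9); G = 6.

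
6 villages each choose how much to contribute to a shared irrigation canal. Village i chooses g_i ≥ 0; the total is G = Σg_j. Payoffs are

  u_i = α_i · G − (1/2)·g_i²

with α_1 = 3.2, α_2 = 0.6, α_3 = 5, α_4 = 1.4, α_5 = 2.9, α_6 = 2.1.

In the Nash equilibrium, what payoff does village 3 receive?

63.5

Village i's FOC: ∂u_i/∂g_i = α_i − g_i = 0, so g_i* = α_i.
NE contributions = (3.2, 0.6, 5, 1.4, 2.9, 2.1); G = 15.2.
u_3 = α_3·G − ½·(g_3)² = 5·15.2 − ½·5² = 63.5.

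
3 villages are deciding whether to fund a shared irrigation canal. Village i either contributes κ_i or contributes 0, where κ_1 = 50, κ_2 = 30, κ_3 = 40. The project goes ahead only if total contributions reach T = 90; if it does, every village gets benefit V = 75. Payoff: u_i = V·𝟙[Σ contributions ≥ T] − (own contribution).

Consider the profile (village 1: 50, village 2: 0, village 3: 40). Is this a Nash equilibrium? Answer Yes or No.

Yes

Total = 90 ≥ 90: provided.
Village 1 (pledges 50, payoff 25): dropping to 0 → total 40, payoff 0. No gain.
Village 2 (pledges 0, payoff 75): pledging 30 → total 120, payoff 45. No gain.
Village 3 (pledges 40, payoff 35): dropping to 0 → total 50, payoff 0. No gain.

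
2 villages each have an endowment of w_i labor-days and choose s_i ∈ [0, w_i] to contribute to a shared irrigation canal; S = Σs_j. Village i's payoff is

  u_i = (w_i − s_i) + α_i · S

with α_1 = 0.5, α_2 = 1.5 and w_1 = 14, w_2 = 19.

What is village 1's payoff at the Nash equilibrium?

∂u_i/∂s_i = α_i − 1, so village i contributes w_i if α_i > 1, else 0.
α_i > 1 for i ∈ {2}; NE contributions (0, 19), S = 19.
u_1 = (14 − 0) + 0.5·19 = 23.5.

23.5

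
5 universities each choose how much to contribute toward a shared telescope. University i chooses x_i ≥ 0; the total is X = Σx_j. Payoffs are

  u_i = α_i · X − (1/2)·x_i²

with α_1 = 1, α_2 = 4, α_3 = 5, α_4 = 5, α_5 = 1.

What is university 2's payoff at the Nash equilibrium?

56

University i's FOC: ∂u_i/∂x_i = α_i − x_i = 0, so x_i* = α_i.
NE contributions = (1, 4, 5, 5, 1); X = 16.
u_2 = α_2·X − ½·(x_2)² = 4·16 − ½·4² = 56.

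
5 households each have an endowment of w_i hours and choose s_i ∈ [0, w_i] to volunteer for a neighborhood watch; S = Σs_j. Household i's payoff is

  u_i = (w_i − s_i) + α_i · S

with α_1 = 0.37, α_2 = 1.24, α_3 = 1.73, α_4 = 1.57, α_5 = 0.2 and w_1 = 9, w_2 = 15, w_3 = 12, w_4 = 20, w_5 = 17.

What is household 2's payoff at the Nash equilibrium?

∂u_i/∂s_i = α_i − 1, so household i contributes w_i if α_i > 1, else 0.
α_i > 1 for i ∈ {2, 3, 4}; NE contributions (0, 15, 12, 20, 0), S = 47.
u_2 = (15 − 15) + 1.24·47 = 58.28.

58.28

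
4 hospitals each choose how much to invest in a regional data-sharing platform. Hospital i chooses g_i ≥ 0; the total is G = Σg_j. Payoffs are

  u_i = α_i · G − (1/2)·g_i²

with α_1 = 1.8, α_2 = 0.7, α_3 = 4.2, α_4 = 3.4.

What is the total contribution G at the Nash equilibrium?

10.1

Hospital i's FOC: ∂u_i/∂g_i = α_i − g_i = 0, so g_i* = α_i.
NE contributions = (1.8, 0.7, 4.2, 3.4); G = 10.1.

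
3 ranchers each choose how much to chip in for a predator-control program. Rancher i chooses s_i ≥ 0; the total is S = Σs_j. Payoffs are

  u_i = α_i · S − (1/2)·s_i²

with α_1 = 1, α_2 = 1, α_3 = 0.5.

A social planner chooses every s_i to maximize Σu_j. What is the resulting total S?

Planner FOC: ∂(Σu_j)/∂s_i = (Σα_j) − s_i = 0, so s_i^SO = Σα_j = 2.5 for every i; S^SO = 7.5.

7.5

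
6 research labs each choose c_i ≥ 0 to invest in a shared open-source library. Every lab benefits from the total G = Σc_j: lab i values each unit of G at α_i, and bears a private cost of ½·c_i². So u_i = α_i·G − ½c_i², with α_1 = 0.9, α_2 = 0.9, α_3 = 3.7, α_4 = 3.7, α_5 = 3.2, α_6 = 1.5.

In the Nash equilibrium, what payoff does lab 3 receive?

44.585

Lab i's FOC: ∂u_i/∂c_i = α_i − c_i = 0, so c_i* = α_i.
NE contributions = (0.9, 0.9, 3.7, 3.7, 3.2, 1.5); G = 13.9.
u_3 = α_3·G − ½·(c_3)² = 3.7·13.9 − ½·3.7² = 44.585.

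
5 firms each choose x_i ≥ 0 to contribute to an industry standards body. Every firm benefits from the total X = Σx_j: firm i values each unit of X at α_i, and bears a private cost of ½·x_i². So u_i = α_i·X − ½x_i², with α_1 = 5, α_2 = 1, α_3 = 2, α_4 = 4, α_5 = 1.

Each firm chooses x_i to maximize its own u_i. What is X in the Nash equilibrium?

Firm i's FOC: ∂u_i/∂x_i = α_i − x_i = 0, so x_i* = α_i.
NE contributions = (5, 1, 2, 4, 1); X = 13.

13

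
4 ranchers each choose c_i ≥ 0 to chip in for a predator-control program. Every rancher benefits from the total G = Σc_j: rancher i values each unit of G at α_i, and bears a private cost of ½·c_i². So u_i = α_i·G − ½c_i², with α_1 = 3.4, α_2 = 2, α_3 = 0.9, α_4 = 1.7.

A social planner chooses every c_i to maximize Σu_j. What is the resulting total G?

Planner FOC: ∂(Σu_j)/∂c_i = (Σα_j) − c_i = 0, so c_i^SO = Σα_j = 8 for every i; G^SO = 32.

32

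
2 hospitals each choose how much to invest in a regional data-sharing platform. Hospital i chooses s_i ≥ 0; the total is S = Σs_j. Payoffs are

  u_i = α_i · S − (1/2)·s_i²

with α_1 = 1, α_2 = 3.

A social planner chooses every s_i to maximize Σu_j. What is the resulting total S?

Planner FOC: ∂(Σu_j)/∂s_i = (Σα_j) − s_i = 0, so s_i^SO = Σα_j = 4 for every i; S^SO = 8.

8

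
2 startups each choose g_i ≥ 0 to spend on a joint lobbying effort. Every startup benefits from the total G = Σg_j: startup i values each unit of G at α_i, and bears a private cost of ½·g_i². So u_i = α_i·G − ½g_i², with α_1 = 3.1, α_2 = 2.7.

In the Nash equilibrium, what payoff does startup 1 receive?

Startup i's FOC: ∂u_i/∂g_i = α_i − g_i = 0, so g_i* = α_i.
NE contributions = (3.1, 2.7); G = 5.8.
u_1 = α_1·G − ½·(g_1)² = 3.1·5.8 − ½·3.1² = 13.175.

13.175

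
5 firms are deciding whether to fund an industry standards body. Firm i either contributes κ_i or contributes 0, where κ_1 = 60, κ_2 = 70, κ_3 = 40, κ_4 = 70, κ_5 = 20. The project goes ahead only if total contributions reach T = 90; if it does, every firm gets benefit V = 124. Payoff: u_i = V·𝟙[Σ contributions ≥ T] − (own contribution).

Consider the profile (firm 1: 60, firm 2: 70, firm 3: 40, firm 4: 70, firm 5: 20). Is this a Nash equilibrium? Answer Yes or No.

Total = 260 ≥ 90: provided.
Firm 1 (pledges 60, payoff 64): dropping to 0 → total 200, payoff 124. Profitable deviation.

No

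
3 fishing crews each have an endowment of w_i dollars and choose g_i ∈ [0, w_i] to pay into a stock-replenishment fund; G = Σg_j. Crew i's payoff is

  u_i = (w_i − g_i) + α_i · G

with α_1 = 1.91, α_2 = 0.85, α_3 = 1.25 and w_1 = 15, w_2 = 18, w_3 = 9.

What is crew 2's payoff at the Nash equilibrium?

∂u_i/∂g_i = α_i − 1, so crew i contributes w_i if α_i > 1, else 0.
α_i > 1 for i ∈ {1, 3}; NE contributions (15, 0, 9), G = 24.
u_2 = (18 − 0) + 0.85·24 = 38.4.

38.4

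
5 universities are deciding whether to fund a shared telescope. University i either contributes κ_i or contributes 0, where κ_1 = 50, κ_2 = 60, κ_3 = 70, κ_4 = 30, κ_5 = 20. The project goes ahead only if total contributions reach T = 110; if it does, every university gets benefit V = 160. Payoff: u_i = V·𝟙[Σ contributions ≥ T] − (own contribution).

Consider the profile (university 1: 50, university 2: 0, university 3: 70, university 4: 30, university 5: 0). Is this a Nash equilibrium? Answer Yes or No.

Total = 150 ≥ 110: provided.
University 1 (pledges 50, payoff 110): dropping to 0 → total 100, payoff 0. No gain.
University 2 (pledges 0, payoff 160): pledging 60 → total 210, payoff 100. No gain.
University 3 (pledges 70, payoff 90): dropping to 0 → total 80, payoff 0. No gain.
University 4 (pledges 30, payoff 130): dropping to 0 → total 120, payoff 160. Profitable deviation.

No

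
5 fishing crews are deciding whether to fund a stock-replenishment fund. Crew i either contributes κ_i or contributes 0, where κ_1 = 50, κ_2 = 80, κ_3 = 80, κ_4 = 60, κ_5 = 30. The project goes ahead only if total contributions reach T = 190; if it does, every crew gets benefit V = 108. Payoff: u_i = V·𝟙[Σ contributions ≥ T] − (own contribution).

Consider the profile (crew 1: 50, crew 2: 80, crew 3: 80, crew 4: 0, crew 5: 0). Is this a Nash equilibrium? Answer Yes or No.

Total = 210 ≥ 190: provided.
Crew 1 (pledges 50, payoff 58): dropping to 0 → total 160, payoff 0. No gain.
Crew 2 (pledges 80, payoff 28): dropping to 0 → total 130, payoff 0. No gain.
Crew 3 (pledges 80, payoff 28): dropping to 0 → total 130, payoff 0. No gain.
Crew 4 (pledges 0, payoff 108): pledging 60 → total 270, payoff 48. No gain.
Crew 5 (pledges 0, payoff 108): pledging 30 → total 240, payoff 78. No gain.

Yes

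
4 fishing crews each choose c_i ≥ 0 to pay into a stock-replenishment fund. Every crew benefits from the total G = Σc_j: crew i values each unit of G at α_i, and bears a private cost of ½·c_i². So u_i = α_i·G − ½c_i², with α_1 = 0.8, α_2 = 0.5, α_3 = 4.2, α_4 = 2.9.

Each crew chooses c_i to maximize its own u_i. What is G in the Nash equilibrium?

8.4

Crew i's FOC: ∂u_i/∂c_i = α_i − c_i = 0, so c_i* = α_i.
NE contributions = (0.8, 0.5, 4.2, 2.9); G = 8.4.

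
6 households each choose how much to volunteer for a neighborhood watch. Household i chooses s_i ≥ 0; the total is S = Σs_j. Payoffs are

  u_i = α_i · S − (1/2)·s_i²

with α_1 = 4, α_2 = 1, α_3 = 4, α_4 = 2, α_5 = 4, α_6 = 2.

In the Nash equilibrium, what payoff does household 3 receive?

Household i's FOC: ∂u_i/∂s_i = α_i − s_i = 0, so s_i* = α_i.
NE contributions = (4, 1, 4, 2, 4, 2); S = 17.
u_3 = α_3·S − ½·(s_3)² = 4·17 − ½·4² = 60.

60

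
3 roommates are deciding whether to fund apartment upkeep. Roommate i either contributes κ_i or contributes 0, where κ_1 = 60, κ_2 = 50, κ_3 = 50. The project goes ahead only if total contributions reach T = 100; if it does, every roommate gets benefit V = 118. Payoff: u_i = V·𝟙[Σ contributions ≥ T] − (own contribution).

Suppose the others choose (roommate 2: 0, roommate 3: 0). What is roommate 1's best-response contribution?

0

Others' total = 0. Even contributing 60 gives 60 < 100: no benefit either way.
Best response: 0.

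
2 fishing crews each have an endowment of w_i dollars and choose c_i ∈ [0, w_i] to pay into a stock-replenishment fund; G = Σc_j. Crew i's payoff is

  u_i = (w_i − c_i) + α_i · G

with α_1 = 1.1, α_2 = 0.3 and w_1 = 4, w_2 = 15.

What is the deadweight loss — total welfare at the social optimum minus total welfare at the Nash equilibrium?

∂u_i/∂c_i = α_i − 1, so crew i contributes w_i if α_i > 1, else 0.
α_i > 1 for i ∈ {1}; NE contributions (4, 0), G = 4.
W^NE = Σw_i − G^NE + (Σα_i)·G^NE = 19 + 0.4·4 = 20.6.
Planner: ∂(Σu_j)/∂c_i = Σα_j − 1 = 0.4 > 0, so everyone contributes w_i; G^SO = 19, W^SO = 19 + 0.4·19 = 26.6.
Deadweight loss = 6.

6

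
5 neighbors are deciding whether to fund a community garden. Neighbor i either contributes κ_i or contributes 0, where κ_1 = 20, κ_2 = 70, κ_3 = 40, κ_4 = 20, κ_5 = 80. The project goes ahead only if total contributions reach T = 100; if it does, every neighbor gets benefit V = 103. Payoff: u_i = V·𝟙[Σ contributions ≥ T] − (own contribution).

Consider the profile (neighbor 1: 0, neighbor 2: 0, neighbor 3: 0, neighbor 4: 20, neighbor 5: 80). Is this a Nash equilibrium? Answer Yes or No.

Total = 100 ≥ 100: provided.
Neighbor 1 (pledges 0, payoff 103): pledging 20 → total 120, payoff 83. No gain.
Neighbor 2 (pledges 0, payoff 103): pledging 70 → total 170, payoff 33. No gain.
Neighbor 3 (pledges 0, payoff 103): pledging 40 → total 140, payoff 63. No gain.
Neighbor 4 (pledges 20, payoff 83): dropping to 0 → total 80, payoff 0. No gain.
Neighbor 5 (pledges 80, payoff 23): dropping to 0 → total 20, payoff 0. No gain.

Yes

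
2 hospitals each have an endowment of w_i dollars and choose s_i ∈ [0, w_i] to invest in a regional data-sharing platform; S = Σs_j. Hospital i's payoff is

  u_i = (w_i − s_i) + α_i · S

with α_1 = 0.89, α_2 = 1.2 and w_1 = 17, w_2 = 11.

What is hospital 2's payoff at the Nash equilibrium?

13.2

∂u_i/∂s_i = α_i − 1, so hospital i contributes w_i if α_i > 1, else 0.
α_i > 1 for i ∈ {2}; NE contributions (0, 11), S = 11.
u_2 = (11 − 11) + 1.2·11 = 13.2.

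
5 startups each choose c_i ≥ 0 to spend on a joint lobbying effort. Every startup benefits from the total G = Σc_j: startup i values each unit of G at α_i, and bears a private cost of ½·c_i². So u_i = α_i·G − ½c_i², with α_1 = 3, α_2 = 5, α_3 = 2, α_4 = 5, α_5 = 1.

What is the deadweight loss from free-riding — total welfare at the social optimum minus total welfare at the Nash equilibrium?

Startup i's FOC: ∂u_i/∂c_i = α_i − c_i = 0, so c_i* = α_i.
NE contributions = (3, 5, 2, 5, 1); G = 16.
W^NE = (Σα)·G − ½Σα_i² = 16² − ½·64 = 224.
Planner sets c_i = Σα_j = 16 for every i, so G^SO = 5·16 = 80.
W^SO = (Σα)·G^SO − ½·5·(Σα)² = (5/2)·16² = 640.
Deadweight loss = W^SO − W^NE = 416.

416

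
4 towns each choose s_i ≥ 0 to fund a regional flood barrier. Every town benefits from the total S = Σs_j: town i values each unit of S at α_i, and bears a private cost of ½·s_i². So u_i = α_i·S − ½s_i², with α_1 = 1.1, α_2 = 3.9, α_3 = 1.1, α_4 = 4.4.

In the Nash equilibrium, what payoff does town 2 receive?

33.345

Town i's FOC: ∂u_i/∂s_i = α_i − s_i = 0, so s_i* = α_i.
NE contributions = (1.1, 3.9, 1.1, 4.4); S = 10.5.
u_2 = α_2·S − ½·(s_2)² = 3.9·10.5 − ½·3.9² = 33.345.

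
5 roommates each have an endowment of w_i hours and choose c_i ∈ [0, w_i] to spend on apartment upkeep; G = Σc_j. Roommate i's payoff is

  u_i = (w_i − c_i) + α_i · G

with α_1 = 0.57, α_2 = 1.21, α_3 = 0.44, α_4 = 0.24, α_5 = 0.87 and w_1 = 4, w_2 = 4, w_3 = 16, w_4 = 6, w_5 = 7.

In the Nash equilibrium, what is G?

∂u_i/∂c_i = α_i − 1, so roommate i contributes w_i if α_i > 1, else 0.
α_i > 1 for i ∈ {2}; NE contributions (0, 4, 0, 0, 0), G = 4.

4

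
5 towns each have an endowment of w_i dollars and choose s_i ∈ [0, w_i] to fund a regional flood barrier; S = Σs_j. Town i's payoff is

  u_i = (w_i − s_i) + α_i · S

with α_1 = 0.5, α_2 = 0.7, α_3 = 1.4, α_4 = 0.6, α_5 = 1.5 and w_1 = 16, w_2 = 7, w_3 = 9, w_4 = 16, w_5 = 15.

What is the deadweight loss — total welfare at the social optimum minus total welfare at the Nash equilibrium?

144.3

∂u_i/∂s_i = α_i − 1, so town i contributes w_i if α_i > 1, else 0.
α_i > 1 for i ∈ {3, 5}; NE contributions (0, 0, 9, 0, 15), S = 24.
W^NE = Σw_i − S^NE + (Σα_i)·S^NE = 63 + 3.7·24 = 151.8.
Planner: ∂(Σu_j)/∂s_i = Σα_j − 1 = 3.7 > 0, so everyone contributes w_i; S^SO = 63, W^SO = 63 + 3.7·63 = 296.1.
Deadweight loss = 144.3.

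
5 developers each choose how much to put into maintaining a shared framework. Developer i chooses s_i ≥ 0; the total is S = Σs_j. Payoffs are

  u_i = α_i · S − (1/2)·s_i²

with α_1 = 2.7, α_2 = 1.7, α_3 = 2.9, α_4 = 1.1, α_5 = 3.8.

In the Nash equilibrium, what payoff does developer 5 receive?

39.14

Developer i's FOC: ∂u_i/∂s_i = α_i − s_i = 0, so s_i* = α_i.
NE contributions = (2.7, 1.7, 2.9, 1.1, 3.8); S = 12.2.
u_5 = α_5·S − ½·(s_5)² = 3.8·12.2 − ½·3.8² = 39.14.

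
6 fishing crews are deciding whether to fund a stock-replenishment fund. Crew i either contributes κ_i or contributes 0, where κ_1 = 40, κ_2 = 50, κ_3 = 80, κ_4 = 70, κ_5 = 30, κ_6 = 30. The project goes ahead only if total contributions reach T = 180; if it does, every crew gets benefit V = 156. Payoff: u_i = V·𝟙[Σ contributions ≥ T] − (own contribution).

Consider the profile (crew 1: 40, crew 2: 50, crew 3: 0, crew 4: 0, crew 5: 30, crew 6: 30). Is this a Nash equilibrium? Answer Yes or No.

Total = 150 < 180: not provided.
Crew 1 (pledges 40, payoff -40): dropping to 0 → total 110, payoff 0. Profitable deviation.

No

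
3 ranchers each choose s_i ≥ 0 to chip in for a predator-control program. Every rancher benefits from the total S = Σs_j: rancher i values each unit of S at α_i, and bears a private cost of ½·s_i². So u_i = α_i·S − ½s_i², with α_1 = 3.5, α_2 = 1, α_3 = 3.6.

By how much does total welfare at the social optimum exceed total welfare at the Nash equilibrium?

45.91

Rancher i's FOC: ∂u_i/∂s_i = α_i − s_i = 0, so s_i* = α_i.
NE contributions = (3.5, 1, 3.6); S = 8.1.
W^NE = (Σα)·S − ½Σα_i² = 8.1² − ½·26.21 = 52.505.
Planner sets s_i = Σα_j = 8.1 for every i, so S^SO = 3·8.1 = 24.3.
W^SO = (Σα)·S^SO − ½·3·(Σα)² = (3/2)·8.1² = 98.415.
Deadweight loss = W^SO − W^NE = 45.91.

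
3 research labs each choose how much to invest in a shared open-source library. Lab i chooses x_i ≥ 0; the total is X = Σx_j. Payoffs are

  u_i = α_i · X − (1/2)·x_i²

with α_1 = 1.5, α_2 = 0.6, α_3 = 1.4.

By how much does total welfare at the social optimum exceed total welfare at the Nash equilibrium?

8.41

Lab i's FOC: ∂u_i/∂x_i = α_i − x_i = 0, so x_i* = α_i.
NE contributions = (1.5, 0.6, 1.4); X = 3.5.
W^NE = (Σα)·X − ½Σα_i² = 3.5² − ½·4.57 = 9.965.
Planner sets x_i = Σα_j = 3.5 for every i, so X^SO = 3·3.5 = 10.5.
W^SO = (Σα)·X^SO − ½·3·(Σα)² = (3/2)·3.5² = 18.375.
Deadweight loss = W^SO − W^NE = 8.41.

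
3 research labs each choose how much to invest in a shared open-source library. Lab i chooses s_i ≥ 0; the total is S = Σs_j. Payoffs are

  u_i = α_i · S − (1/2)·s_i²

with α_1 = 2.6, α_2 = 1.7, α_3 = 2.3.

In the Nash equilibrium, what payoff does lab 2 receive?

9.775

Lab i's FOC: ∂u_i/∂s_i = α_i − s_i = 0, so s_i* = α_i.
NE contributions = (2.6, 1.7, 2.3); S = 6.6.
u_2 = α_2·S − ½·(s_2)² = 1.7·6.6 − ½·1.7² = 9.775.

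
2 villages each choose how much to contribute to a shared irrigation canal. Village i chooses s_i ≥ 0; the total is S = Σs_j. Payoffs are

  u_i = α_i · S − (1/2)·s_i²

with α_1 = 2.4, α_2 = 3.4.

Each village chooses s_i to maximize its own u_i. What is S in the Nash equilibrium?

5.8

Village i's FOC: ∂u_i/∂s_i = α_i − s_i = 0, so s_i* = α_i.
NE contributions = (2.4, 3.4); S = 5.8.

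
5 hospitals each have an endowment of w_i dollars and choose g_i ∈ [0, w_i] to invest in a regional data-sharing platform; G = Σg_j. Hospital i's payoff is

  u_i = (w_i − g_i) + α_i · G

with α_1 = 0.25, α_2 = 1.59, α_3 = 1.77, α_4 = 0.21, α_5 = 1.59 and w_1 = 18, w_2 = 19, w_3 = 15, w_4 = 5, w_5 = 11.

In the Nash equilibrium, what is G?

45

∂u_i/∂g_i = α_i − 1, so hospital i contributes w_i if α_i > 1, else 0.
α_i > 1 for i ∈ {2, 3, 5}; NE contributions (0, 19, 15, 0, 11), G = 45.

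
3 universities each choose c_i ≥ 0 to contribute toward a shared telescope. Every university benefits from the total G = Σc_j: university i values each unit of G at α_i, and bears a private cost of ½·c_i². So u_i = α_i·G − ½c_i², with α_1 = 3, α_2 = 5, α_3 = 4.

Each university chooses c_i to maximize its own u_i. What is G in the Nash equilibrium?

12

University i's FOC: ∂u_i/∂c_i = α_i − c_i = 0, so c_i* = α_i.
NE contributions = (3, 5, 4); G = 12.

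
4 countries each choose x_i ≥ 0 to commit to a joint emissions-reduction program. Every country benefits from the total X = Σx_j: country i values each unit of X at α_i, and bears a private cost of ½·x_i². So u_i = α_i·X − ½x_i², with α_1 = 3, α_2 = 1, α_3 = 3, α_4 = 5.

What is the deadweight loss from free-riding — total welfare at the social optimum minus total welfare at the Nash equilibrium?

166

Country i's FOC: ∂u_i/∂x_i = α_i − x_i = 0, so x_i* = α_i.
NE contributions = (3, 1, 3, 5); X = 12.
W^NE = (Σα)·X − ½Σα_i² = 12² − ½·44 = 122.
Planner sets x_i = Σα_j = 12 for every i, so X^SO = 4·12 = 48.
W^SO = (Σα)·X^SO − ½·4·(Σα)² = (4/2)·12² = 288.
Deadweight loss = W^SO − W^NE = 166.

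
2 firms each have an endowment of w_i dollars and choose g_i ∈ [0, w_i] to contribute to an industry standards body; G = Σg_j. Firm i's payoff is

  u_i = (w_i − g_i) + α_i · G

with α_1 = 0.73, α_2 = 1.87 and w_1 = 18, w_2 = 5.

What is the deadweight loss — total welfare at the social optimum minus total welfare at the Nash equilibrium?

28.8

∂u_i/∂g_i = α_i − 1, so firm i contributes w_i if α_i > 1, else 0.
α_i > 1 for i ∈ {2}; NE contributions (0, 5), G = 5.
W^NE = Σw_i − G^NE + (Σα_i)·G^NE = 23 + 1.6·5 = 31.
Planner: ∂(Σu_j)/∂g_i = Σα_j − 1 = 1.6 > 0, so everyone contributes w_i; G^SO = 23, W^SO = 23 + 1.6·23 = 59.8.
Deadweight loss = 28.8.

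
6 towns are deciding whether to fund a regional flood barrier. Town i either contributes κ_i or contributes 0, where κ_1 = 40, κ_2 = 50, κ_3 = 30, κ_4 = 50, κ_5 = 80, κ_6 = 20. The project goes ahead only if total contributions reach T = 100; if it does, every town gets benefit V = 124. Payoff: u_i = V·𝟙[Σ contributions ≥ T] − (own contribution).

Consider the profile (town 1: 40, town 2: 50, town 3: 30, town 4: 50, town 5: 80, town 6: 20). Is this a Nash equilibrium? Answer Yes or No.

Total = 270 ≥ 100: provided.
Town 1 (pledges 40, payoff 84): dropping to 0 → total 230, payoff 124. Profitable deviation.

No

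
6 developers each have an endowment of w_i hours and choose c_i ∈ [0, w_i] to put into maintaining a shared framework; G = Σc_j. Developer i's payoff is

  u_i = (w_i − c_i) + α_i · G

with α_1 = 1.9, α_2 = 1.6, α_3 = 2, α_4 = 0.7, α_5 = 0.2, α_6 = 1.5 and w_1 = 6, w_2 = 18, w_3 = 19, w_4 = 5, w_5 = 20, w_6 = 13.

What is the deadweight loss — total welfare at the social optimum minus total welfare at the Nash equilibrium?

∂u_i/∂c_i = α_i − 1, so developer i contributes w_i if α_i > 1, else 0.
α_i > 1 for i ∈ {1, 2, 3, 6}; NE contributions (6, 18, 19, 0, 0, 13), G = 56.
W^NE = Σw_i − G^NE + (Σα_i)·G^NE = 81 + 6.9·56 = 467.4.
Planner: ∂(Σu_j)/∂c_i = Σα_j − 1 = 6.9 > 0, so everyone contributes w_i; G^SO = 81, W^SO = 81 + 6.9·81 = 639.9.
Deadweight loss = 172.5.

172.5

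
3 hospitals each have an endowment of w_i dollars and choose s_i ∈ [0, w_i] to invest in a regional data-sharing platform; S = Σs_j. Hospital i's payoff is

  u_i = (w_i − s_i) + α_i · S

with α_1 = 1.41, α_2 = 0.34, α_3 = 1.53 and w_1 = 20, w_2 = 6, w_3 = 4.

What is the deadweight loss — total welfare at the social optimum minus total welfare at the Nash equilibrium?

13.68

∂u_i/∂s_i = α_i − 1, so hospital i contributes w_i if α_i > 1, else 0.
α_i > 1 for i ∈ {1, 3}; NE contributions (20, 0, 4), S = 24.
W^NE = Σw_i − S^NE + (Σα_i)·S^NE = 30 + 2.28·24 = 84.72.
Planner: ∂(Σu_j)/∂s_i = Σα_j − 1 = 2.28 > 0, so everyone contributes w_i; S^SO = 30, W^SO = 30 + 2.28·30 = 98.4.
Deadweight loss = 13.68.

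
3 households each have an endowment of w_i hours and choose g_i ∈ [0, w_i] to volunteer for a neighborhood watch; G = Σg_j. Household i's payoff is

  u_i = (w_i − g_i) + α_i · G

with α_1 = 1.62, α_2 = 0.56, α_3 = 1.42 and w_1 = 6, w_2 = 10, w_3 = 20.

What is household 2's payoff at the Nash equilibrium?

∂u_i/∂g_i = α_i − 1, so household i contributes w_i if α_i > 1, else 0.
α_i > 1 for i ∈ {1, 3}; NE contributions (6, 0, 20), G = 26.
u_2 = (10 − 0) + 0.56·26 = 24.56.

24.56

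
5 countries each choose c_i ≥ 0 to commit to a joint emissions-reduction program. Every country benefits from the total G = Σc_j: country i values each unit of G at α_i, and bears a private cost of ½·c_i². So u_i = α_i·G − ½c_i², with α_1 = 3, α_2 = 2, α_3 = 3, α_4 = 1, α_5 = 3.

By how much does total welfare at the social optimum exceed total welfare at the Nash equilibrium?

Country i's FOC: ∂u_i/∂c_i = α_i − c_i = 0, so c_i* = α_i.
NE contributions = (3, 2, 3, 1, 3); G = 12.
W^NE = (Σα)·G − ½Σα_i² = 12² − ½·32 = 128.
Planner sets c_i = Σα_j = 12 for every i, so G^SO = 5·12 = 60.
W^SO = (Σα)·G^SO − ½·5·(Σα)² = (5/2)·12² = 360.
Deadweight loss = W^SO − W^NE = 232.

232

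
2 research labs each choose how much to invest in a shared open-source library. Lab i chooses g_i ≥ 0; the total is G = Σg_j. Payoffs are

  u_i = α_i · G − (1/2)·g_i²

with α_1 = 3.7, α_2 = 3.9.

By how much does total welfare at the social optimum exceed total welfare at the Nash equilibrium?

Lab i's FOC: ∂u_i/∂g_i = α_i − g_i = 0, so g_i* = α_i.
NE contributions = (3.7, 3.9); G = 7.6.
W^NE = (Σα)·G − ½Σα_i² = 7.6² − ½·28.9 = 43.31.
Planner sets g_i = Σα_j = 7.6 for every i, so G^SO = 2·7.6 = 15.2.
W^SO = (Σα)·G^SO − ½·2·(Σα)² = (2/2)·7.6² = 57.76.
Deadweight loss = W^SO − W^NE = 14.45.

14.45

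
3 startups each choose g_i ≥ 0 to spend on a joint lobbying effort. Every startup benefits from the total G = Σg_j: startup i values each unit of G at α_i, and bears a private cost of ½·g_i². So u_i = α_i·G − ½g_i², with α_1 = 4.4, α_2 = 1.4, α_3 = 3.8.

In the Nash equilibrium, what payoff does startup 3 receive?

29.26

Startup i's FOC: ∂u_i/∂g_i = α_i − g_i = 0, so g_i* = α_i.
NE contributions = (4.4, 1.4, 3.8); G = 9.6.
u_3 = α_3·G − ½·(g_3)² = 3.8·9.6 − ½·3.8² = 29.26.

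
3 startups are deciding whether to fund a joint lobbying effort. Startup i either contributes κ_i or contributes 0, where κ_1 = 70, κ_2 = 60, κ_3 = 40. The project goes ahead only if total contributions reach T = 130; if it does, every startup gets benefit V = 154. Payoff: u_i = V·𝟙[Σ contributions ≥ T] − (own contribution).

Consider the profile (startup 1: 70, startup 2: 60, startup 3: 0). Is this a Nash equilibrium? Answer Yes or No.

Yes

Total = 130 ≥ 130: provided.
Startup 1 (pledges 70, payoff 84): dropping to 0 → total 60, payoff 0. No gain.
Startup 2 (pledges 60, payoff 94): dropping to 0 → total 70, payoff 0. No gain.
Startup 3 (pledges 0, payoff 154): pledging 40 → total 170, payoff 114. No gain.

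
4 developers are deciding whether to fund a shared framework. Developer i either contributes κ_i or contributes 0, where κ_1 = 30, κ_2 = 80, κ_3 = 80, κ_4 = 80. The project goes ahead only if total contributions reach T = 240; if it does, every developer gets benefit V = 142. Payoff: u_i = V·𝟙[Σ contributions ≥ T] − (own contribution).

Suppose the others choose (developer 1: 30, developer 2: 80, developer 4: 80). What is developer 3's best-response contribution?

Others' total = 190. Contributing 80 brings total to 270 ≥ 240: gain V − κ_3 = 62.
Best response: 80.

80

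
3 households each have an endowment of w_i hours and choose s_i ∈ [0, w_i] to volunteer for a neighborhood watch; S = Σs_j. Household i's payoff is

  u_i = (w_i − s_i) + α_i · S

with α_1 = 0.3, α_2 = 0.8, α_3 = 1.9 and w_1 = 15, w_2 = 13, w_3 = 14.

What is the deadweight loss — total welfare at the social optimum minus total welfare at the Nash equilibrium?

∂u_i/∂s_i = α_i − 1, so household i contributes w_i if α_i > 1, else 0.
α_i > 1 for i ∈ {3}; NE contributions (0, 0, 14), S = 14.
W^NE = Σw_i − S^NE + (Σα_i)·S^NE = 42 + 2·14 = 70.
Planner: ∂(Σu_j)/∂s_i = Σα_j − 1 = 2 > 0, so everyone contributes w_i; S^SO = 42, W^SO = 42 + 2·42 = 126.
Deadweight loss = 56.

56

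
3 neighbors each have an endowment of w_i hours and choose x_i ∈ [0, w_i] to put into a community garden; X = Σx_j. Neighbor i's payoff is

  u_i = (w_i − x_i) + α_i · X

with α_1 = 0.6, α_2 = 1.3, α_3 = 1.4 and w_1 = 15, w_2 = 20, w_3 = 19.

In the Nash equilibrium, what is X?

39

∂u_i/∂x_i = α_i − 1, so neighbor i contributes w_i if α_i > 1, else 0.
α_i > 1 for i ∈ {2, 3}; NE contributions (0, 20, 19), X = 39.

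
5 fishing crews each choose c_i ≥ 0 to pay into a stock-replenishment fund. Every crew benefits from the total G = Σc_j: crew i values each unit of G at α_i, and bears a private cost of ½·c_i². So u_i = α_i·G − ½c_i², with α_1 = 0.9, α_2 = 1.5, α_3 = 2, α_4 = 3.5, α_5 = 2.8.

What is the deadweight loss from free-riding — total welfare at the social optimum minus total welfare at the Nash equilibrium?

Crew i's FOC: ∂u_i/∂c_i = α_i − c_i = 0, so c_i* = α_i.
NE contributions = (0.9, 1.5, 2, 3.5, 2.8); G = 10.7.
W^NE = (Σα)·G − ½Σα_i² = 10.7² − ½·27.15 = 100.915.
Planner sets c_i = Σα_j = 10.7 for every i, so G^SO = 5·10.7 = 53.5.
W^SO = (Σα)·G^SO − ½·5·(Σα)² = (5/2)·10.7² = 286.225.
Deadweight loss = W^SO − W^NE = 185.31.

185.31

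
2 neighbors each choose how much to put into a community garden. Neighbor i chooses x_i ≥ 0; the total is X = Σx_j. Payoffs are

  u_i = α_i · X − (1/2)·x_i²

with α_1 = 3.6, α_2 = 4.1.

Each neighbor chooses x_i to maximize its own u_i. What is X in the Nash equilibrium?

7.7

Neighbor i's FOC: ∂u_i/∂x_i = α_i − x_i = 0, so x_i* = α_i.
NE contributions = (3.6, 4.1); X = 7.7.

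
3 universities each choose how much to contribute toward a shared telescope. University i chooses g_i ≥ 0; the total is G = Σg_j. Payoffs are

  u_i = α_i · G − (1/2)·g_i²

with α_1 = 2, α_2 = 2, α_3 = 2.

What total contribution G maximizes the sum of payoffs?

18

Planner FOC: ∂(Σu_j)/∂g_i = (Σα_j) − g_i = 0, so g_i^SO = Σα_j = 6 for every i; G^SO = 18.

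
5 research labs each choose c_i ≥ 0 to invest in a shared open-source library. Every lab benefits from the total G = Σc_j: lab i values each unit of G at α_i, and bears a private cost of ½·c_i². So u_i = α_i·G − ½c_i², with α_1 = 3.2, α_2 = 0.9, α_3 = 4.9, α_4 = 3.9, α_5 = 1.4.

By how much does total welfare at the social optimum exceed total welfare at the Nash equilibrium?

332.85

Lab i's FOC: ∂u_i/∂c_i = α_i − c_i = 0, so c_i* = α_i.
NE contributions = (3.2, 0.9, 4.9, 3.9, 1.4); G = 14.3.
W^NE = (Σα)·G − ½Σα_i² = 14.3² − ½·52.23 = 178.375.
Planner sets c_i = Σα_j = 14.3 for every i, so G^SO = 5·14.3 = 71.5.
W^SO = (Σα)·G^SO − ½·5·(Σα)² = (5/2)·14.3² = 511.225.
Deadweight loss = W^SO − W^NE = 332.85.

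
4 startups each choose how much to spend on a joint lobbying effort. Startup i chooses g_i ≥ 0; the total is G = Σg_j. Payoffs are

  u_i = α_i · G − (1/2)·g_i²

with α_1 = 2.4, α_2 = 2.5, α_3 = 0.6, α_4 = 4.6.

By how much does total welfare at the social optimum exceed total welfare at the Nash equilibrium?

Startup i's FOC: ∂u_i/∂g_i = α_i − g_i = 0, so g_i* = α_i.
NE contributions = (2.4, 2.5, 0.6, 4.6); G = 10.1.
W^NE = (Σα)·G − ½Σα_i² = 10.1² − ½·33.53 = 85.245.
Planner sets g_i = Σα_j = 10.1 for every i, so G^SO = 4·10.1 = 40.4.
W^SO = (Σα)·G^SO − ½·4·(Σα)² = (4/2)·10.1² = 204.02.
Deadweight loss = W^SO − W^NE = 118.775.

118.775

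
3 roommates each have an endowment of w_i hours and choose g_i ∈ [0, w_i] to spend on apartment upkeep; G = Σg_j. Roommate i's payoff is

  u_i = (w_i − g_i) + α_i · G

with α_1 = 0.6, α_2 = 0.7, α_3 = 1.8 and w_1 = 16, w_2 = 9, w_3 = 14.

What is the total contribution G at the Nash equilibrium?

∂u_i/∂g_i = α_i − 1, so roommate i contributes w_i if α_i > 1, else 0.
α_i > 1 for i ∈ {3}; NE contributions (0, 0, 14), G = 14.

14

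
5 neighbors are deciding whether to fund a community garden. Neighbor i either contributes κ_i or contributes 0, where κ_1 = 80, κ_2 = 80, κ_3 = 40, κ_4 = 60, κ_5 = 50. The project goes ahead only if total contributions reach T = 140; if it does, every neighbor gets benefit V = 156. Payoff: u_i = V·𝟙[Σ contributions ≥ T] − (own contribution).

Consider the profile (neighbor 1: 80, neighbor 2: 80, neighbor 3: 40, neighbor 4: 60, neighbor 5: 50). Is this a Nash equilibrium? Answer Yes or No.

Total = 310 ≥ 140: provided.
Neighbor 1 (pledges 80, payoff 76): dropping to 0 → total 230, payoff 156. Profitable deviation.

No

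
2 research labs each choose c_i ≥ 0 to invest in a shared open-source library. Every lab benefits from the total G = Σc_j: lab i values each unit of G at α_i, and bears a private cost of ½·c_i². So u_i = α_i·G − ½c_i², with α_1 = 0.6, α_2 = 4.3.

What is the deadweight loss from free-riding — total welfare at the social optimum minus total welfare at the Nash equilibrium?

9.425

Lab i's FOC: ∂u_i/∂c_i = α_i − c_i = 0, so c_i* = α_i.
NE contributions = (0.6, 4.3); G = 4.9.
W^NE = (Σα)·G − ½Σα_i² = 4.9² − ½·18.85 = 14.585.
Planner sets c_i = Σα_j = 4.9 for every i, so G^SO = 2·4.9 = 9.8.
W^SO = (Σα)·G^SO − ½·2·(Σα)² = (2/2)·4.9² = 24.01.
Deadweight loss = W^SO − W^NE = 9.425.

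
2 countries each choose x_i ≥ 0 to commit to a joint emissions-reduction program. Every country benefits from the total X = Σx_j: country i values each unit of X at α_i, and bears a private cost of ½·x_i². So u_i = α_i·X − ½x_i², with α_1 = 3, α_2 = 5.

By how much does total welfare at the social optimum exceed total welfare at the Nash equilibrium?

Country i's FOC: ∂u_i/∂x_i = α_i − x_i = 0, so x_i* = α_i.
NE contributions = (3, 5); X = 8.
W^NE = (Σα)·X − ½Σα_i² = 8² − ½·34 = 47.
Planner sets x_i = Σα_j = 8 for every i, so X^SO = 2·8 = 16.
W^SO = (Σα)·X^SO − ½·2·(Σα)² = (2/2)·8² = 64.
Deadweight loss = W^SO − W^NE = 17.

17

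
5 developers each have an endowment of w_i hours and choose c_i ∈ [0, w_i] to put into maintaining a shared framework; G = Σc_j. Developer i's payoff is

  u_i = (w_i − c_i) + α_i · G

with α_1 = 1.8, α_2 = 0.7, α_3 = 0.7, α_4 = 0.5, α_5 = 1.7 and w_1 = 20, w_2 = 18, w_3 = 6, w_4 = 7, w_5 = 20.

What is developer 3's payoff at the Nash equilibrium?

34

∂u_i/∂c_i = α_i − 1, so developer i contributes w_i if α_i > 1, else 0.
α_i > 1 for i ∈ {1, 5}; NE contributions (20, 0, 0, 0, 20), G = 40.
u_3 = (6 − 0) + 0.7·40 = 34.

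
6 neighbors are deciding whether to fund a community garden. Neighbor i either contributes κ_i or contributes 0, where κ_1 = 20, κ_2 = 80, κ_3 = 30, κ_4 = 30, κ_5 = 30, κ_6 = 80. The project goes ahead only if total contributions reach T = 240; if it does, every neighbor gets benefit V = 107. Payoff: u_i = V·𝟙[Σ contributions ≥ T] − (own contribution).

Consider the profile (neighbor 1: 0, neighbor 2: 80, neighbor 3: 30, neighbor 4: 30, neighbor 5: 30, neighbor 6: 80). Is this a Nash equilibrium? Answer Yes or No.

Total = 250 ≥ 240: provided.
Neighbor 1 (pledges 0, payoff 107): pledging 20 → total 270, payoff 87. No gain.
Neighbor 2 (pledges 80, payoff 27): dropping to 0 → total 170, payoff 0. No gain.
Neighbor 3 (pledges 30, payoff 77): dropping to 0 → total 220, payoff 0. No gain.
Neighbor 4 (pledges 30, payoff 77): dropping to 0 → total 220, payoff 0. No gain.
Neighbor 5 (pledges 30, payoff 77): dropping to 0 → total 220, payoff 0. No gain.
Neighbor 6 (pledges 80, payoff 27): dropping to 0 → total 170, payoff 0. No gain.

Yes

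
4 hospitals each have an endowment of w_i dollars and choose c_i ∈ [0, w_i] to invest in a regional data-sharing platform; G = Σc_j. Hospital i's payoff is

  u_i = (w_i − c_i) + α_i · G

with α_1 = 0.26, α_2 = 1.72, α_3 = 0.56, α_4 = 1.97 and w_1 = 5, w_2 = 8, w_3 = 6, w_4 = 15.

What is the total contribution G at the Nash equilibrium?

23

∂u_i/∂c_i = α_i − 1, so hospital i contributes w_i if α_i > 1, else 0.
α_i > 1 for i ∈ {2, 4}; NE contributions (0, 8, 0, 15), G = 23.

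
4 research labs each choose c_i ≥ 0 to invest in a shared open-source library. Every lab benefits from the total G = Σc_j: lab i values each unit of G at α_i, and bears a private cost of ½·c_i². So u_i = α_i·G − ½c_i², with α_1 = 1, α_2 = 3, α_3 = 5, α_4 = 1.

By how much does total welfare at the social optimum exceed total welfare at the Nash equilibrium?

118

Lab i's FOC: ∂u_i/∂c_i = α_i − c_i = 0, so c_i* = α_i.
NE contributions = (1, 3, 5, 1); G = 10.
W^NE = (Σα)·G − ½Σα_i² = 10² − ½·36 = 82.
Planner sets c_i = Σα_j = 10 for every i, so G^SO = 4·10 = 40.
W^SO = (Σα)·G^SO − ½·4·(Σα)² = (4/2)·10² = 200.
Deadweight loss = W^SO − W^NE = 118.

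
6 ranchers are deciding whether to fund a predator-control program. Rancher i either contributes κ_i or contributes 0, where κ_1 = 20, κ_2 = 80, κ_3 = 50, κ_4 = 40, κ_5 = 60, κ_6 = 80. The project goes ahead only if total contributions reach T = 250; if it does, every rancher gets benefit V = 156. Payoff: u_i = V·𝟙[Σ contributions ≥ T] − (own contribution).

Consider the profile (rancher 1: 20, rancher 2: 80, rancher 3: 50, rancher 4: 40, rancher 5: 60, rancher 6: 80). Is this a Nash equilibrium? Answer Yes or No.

No

Total = 330 ≥ 250: provided.
Rancher 1 (pledges 20, payoff 136): dropping to 0 → total 310, payoff 156. Profitable deviation.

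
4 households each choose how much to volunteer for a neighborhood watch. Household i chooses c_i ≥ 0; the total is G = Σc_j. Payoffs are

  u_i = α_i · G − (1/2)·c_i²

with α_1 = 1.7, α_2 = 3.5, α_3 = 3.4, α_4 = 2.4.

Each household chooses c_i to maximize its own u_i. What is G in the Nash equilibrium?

11

Household i's FOC: ∂u_i/∂c_i = α_i − c_i = 0, so c_i* = α_i.
NE contributions = (1.7, 3.5, 3.4, 2.4); G = 11.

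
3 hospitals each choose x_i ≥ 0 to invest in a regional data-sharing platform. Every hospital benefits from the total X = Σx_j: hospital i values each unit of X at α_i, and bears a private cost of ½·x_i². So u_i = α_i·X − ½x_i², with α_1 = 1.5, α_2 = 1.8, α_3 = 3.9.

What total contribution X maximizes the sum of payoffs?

Planner FOC: ∂(Σu_j)/∂x_i = (Σα_j) − x_i = 0, so x_i^SO = Σα_j = 7.2 for every i; X^SO = 21.6.

21.6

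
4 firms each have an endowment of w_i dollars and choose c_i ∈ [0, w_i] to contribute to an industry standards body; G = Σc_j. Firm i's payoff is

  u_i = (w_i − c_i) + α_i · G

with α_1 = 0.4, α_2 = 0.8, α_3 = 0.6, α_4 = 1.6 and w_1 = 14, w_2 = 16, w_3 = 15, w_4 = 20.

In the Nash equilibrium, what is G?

∂u_i/∂c_i = α_i − 1, so firm i contributes w_i if α_i > 1, else 0.
α_i > 1 for i ∈ {4}; NE contributions (0, 0, 0, 20), G = 20.

20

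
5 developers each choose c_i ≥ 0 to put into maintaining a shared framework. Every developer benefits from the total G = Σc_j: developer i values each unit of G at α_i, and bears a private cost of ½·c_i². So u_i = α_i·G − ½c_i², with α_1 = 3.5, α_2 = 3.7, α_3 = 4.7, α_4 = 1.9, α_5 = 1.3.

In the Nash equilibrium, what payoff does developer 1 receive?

46.725

Developer i's FOC: ∂u_i/∂c_i = α_i − c_i = 0, so c_i* = α_i.
NE contributions = (3.5, 3.7, 4.7, 1.9, 1.3); G = 15.1.
u_1 = α_1·G − ½·(c_1)² = 3.5·15.1 − ½·3.5² = 46.725.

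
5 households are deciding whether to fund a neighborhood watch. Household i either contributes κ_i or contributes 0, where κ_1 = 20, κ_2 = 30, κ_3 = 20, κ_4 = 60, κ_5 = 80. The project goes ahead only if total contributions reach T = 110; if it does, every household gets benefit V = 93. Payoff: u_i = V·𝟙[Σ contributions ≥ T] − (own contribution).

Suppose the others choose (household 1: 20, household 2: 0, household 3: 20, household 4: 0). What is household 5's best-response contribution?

80

Others' total = 40. Contributing 80 brings total to 120 ≥ 110: gain V − κ_5 = 13.
Best response: 80.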